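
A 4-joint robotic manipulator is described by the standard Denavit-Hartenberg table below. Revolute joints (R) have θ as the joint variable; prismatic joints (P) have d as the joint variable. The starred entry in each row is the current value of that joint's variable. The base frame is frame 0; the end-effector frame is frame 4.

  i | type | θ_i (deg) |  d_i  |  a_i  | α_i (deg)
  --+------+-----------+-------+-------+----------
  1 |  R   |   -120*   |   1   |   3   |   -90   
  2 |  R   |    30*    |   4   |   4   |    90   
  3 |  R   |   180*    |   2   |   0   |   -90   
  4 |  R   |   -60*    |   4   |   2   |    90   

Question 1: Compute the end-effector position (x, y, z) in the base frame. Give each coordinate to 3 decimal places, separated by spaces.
after link 1: o_1 = (-1.5000, -2.5981, 1.0000)
after link 2: o_2 = (0.2321, -7.5981, -1.0000)
after link 3: o_3 = (-0.2679, -8.4641, 0.7321)
after link 4: o_4 = (-3.7321, -6.4641, 2.7321)

-3.732 -6.464 2.732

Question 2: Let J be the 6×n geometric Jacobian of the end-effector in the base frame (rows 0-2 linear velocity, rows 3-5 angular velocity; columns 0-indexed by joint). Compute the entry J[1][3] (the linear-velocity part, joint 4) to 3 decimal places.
1.732

axis z_3 = (-0.8660,0.5000,0.0000); lever o_n−o_3 = (-3.4641,2.0000,2.0000)
cross product → J_v[:, 3] = (1.0000,1.7321,-0.0000)
J_ω[:, 3] = z_3
entry J[1][3] = 1.7321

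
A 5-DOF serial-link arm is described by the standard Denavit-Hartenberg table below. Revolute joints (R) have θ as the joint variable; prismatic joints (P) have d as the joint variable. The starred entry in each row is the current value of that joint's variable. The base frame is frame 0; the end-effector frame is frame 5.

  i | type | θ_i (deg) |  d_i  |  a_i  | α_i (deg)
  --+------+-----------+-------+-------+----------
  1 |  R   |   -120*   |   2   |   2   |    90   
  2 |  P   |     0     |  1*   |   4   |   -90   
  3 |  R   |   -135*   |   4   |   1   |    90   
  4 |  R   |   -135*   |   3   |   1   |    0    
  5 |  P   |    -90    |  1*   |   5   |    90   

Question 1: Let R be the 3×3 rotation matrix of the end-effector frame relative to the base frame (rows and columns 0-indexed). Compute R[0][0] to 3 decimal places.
0.183

End-effector x-axis (col 0 of R) = (0.1830,-0.6830,0.7071)
R[0][0] = 0.1830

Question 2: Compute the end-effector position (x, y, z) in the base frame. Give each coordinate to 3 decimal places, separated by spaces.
after link 1: o_1 = (-1.0000, -1.7321, 2.0000)
after link 2: o_2 = (-3.8660, -4.6962, 2.0000)
after link 3: o_3 = (-4.1248, -3.7302, 6.0000)
after link 4: o_4 = (-1.0441, -3.6368, 5.2929)
after link 5: o_5 = (0.8369, -6.7930, 8.8284)

0.837 -6.793 8.828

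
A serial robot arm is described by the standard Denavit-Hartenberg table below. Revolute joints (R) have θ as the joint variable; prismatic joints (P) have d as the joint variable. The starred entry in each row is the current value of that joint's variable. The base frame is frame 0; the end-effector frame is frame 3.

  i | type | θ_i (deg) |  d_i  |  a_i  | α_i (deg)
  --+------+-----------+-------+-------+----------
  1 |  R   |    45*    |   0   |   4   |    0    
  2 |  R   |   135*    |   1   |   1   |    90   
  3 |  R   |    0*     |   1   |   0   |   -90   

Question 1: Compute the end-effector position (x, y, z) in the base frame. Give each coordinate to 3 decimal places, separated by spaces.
1.828 3.828 1.000

after link 1: o_1 = (2.8284, 2.8284, 0.0000)
after link 2: o_2 = (1.8284, 2.8284, 1.0000)
after link 3: o_3 = (1.8284, 3.8284, 1.0000)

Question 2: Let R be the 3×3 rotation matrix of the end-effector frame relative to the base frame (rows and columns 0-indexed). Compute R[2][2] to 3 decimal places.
End-effector z-axis (col 2 of R) = (0.0000,0.0000,1.0000)
R[2][2] = 1.0000

1.000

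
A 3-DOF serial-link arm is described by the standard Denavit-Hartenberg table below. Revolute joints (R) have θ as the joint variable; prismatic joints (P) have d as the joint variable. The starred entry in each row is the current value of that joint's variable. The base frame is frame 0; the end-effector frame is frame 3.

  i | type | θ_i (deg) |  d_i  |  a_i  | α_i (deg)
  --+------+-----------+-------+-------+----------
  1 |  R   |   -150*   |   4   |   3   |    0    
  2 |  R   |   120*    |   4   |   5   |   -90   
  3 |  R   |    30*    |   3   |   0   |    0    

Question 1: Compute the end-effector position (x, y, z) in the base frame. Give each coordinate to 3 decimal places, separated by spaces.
after link 1: o_1 = (-2.5981, -1.5000, 4.0000)
after link 2: o_2 = (1.7321, -4.0000, 8.0000)
after link 3: o_3 = (3.2321, -1.4019, 8.0000)

3.232 -1.402 8.000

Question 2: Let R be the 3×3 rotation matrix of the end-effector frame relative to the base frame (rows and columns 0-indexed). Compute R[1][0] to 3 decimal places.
End-effector x-axis (col 0 of R) = (0.7500,-0.4330,-0.5000)
R[1][0] = -0.4330

-0.433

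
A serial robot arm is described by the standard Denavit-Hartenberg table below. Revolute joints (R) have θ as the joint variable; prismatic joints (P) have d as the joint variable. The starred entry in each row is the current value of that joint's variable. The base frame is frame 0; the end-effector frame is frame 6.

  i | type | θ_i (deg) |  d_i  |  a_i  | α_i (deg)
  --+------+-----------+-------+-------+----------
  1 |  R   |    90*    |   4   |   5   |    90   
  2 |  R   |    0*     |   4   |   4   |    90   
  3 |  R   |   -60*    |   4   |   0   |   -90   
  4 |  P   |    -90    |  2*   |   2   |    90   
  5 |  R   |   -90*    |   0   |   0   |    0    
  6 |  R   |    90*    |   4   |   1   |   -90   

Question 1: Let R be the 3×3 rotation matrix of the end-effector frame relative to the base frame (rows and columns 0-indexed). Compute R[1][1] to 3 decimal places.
End-effector y-axis (col 1 of R) = (-0.8660,0.5000,-0.0000)
R[1][1] = 0.5000

0.500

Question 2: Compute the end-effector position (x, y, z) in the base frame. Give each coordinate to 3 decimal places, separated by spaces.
after link 1: o_1 = (0.0000, 5.0000, 4.0000)
after link 2: o_2 = (4.0000, 9.0000, 4.0000)
after link 3: o_3 = (4.0000, 9.0000, 0.0000)
after link 4: o_4 = (5.0000, 10.7321, -2.0000)
after link 5: o_5 = (5.0000, 10.7321, -2.0000)
after link 6: o_6 = (8.4641, 8.7321, -3.0000)

8.464 8.732 -3.000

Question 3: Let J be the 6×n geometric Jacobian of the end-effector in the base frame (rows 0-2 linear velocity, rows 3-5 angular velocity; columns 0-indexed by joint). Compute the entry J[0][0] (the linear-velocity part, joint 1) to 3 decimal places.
axis z_0 = ẑ; lever o_n−o_0 = (8.4641,8.7321,-3.0000)
cross product → J_v[:, 0] = (-8.7321,8.4641,0.0000)
J_ω[:, 0] = z_0
entry J[0][0] = -8.7321

-8.732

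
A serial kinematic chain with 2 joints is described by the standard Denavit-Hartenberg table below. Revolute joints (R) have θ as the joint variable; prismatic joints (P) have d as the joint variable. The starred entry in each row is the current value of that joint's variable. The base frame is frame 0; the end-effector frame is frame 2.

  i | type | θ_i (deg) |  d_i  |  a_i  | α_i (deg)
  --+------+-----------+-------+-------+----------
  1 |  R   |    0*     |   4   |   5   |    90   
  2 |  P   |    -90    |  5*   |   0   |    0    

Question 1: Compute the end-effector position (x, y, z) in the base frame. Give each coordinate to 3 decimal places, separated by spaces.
after link 1: o_1 = (5.0000, 0.0000, 4.0000)
after link 2: o_2 = (5.0000, -5.0000, 4.0000)

5.000 -5.000 4.000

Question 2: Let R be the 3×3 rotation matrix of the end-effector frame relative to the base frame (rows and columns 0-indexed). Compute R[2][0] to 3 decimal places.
-1.000

End-effector x-axis (col 0 of R) = (0.0000,-0.0000,-1.0000)
R[2][0] = -1.0000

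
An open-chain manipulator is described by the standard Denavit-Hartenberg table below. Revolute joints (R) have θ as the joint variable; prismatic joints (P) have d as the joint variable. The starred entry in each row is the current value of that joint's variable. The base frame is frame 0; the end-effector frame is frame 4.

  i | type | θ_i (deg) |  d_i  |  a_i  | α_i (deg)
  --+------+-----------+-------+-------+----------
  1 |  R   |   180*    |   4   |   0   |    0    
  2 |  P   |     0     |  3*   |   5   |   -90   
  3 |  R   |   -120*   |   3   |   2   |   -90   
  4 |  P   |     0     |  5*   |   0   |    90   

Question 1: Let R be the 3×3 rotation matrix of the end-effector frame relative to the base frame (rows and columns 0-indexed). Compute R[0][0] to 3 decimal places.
0.500

End-effector x-axis (col 0 of R) = (0.5000,-0.0000,0.8660)
R[0][0] = 0.5000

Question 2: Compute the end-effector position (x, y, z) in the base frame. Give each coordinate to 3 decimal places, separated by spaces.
after link 1: o_1 = (0.0000, 0.0000, 4.0000)
after link 2: o_2 = (-5.0000, 0.0000, 7.0000)
after link 3: o_3 = (-4.0000, -3.0000, 8.7321)
after link 4: o_4 = (-8.3301, -3.0000, 11.2321)

-8.330 -3.000 11.232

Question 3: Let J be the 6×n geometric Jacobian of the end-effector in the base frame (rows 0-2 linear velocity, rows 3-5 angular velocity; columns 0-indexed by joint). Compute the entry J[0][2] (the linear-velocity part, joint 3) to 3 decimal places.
axis z_2 = (-0.0000,-1.0000,0.0000); lever o_n−o_2 = (-3.3301,-3.0000,4.2321)
cross product → J_v[:, 2] = (-4.2321,0.0000,-3.3301)
J_ω[:, 2] = z_2
entry J[0][2] = -4.2321

-4.232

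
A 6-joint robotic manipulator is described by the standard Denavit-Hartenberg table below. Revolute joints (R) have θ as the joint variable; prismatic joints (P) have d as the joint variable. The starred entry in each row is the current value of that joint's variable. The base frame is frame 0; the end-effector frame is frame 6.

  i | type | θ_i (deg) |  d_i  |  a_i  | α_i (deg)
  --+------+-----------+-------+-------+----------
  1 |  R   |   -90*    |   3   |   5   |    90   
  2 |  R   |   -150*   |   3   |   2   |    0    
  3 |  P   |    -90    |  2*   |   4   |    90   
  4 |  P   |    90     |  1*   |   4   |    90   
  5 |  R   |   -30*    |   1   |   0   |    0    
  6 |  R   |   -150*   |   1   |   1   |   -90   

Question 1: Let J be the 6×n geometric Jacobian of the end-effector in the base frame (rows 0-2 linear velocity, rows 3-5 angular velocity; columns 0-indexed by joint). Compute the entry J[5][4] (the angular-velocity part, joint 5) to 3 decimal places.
0.866

axis z_4 = (0.0000,0.5000,0.8660); lever o_n−o_4 = (1.0000,1.0000,1.7321)
cross product → J_v[:, 4] = (-0.0000,0.8660,-0.5000)
J_ω[:, 4] = z_4
entry J[5][4] = 0.8660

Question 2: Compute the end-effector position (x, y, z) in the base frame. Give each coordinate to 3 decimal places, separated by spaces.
after link 1: o_1 = (0.0000, -5.0000, 3.0000)
after link 2: o_2 = (-3.0000, -3.2679, 2.0000)
after link 3: o_3 = (-5.0000, -1.2679, 5.4641)
after link 4: o_4 = (-9.0000, -2.1340, 5.9641)
after link 5: o_5 = (-9.0000, -1.6340, 6.8301)
after link 6: o_6 = (-8.0000, -1.1340, 7.6962)

-8.000 -1.134 7.696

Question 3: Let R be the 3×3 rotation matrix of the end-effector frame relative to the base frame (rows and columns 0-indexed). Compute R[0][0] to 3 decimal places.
End-effector x-axis (col 0 of R) = (1.0000,0.0000,-0.0000)
R[0][0] = 1.0000

1.000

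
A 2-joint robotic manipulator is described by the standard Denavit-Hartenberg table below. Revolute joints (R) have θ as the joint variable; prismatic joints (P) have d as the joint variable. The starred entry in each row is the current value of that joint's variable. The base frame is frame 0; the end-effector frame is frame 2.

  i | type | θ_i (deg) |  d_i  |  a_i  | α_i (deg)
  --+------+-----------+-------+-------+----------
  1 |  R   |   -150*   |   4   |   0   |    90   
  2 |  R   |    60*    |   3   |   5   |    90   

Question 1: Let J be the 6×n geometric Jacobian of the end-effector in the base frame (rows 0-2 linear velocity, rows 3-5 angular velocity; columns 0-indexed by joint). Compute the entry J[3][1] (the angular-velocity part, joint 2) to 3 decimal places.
-0.500

axis z_1 = (-0.5000,0.8660,0.0000); lever o_n−o_1 = (-3.6651,1.3481,4.3301)
cross product → J_v[:, 1] = (3.7500,2.1651,2.5000)
J_ω[:, 1] = z_1
entry J[3][1] = -0.5000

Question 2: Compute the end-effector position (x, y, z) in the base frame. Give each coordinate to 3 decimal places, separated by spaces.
after link 1: o_1 = (0.0000, 0.0000, 4.0000)
after link 2: o_2 = (-3.6651, 1.3481, 8.3301)

-3.665 1.348 8.330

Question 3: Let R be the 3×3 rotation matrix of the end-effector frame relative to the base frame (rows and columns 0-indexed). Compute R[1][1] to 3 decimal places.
0.866

End-effector y-axis (col 1 of R) = (-0.5000,0.8660,0.0000)
R[1][1] = 0.8660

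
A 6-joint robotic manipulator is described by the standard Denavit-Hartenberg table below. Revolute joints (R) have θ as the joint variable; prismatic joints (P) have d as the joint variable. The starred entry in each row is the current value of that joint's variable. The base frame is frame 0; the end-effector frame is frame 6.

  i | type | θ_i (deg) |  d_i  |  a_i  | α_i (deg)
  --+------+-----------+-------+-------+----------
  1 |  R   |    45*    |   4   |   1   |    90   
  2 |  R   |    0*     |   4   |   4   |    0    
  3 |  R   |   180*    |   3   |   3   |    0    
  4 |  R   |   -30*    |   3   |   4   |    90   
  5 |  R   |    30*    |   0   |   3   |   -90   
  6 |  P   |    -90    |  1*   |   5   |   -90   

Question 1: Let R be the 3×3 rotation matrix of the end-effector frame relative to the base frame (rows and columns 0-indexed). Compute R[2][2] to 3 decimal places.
End-effector z-axis (col 2 of R) = (-0.1768,-0.8839,0.4330)
R[2][2] = 0.4330

0.433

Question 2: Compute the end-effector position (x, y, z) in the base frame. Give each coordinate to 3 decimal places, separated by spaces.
after link 1: o_1 = (0.7071, 0.7071, 4.0000)
after link 2: o_2 = (6.3640, 0.7071, 4.0000)
after link 3: o_3 = (6.3640, -3.5355, 4.0000)
after link 4: o_4 = (6.0358, -8.1063, 6.0000)
after link 5: o_5 = (5.5055, -10.7580, 7.2990)
after link 6: o_6 = (8.1918, -9.2964, 11.3792)

8.192 -9.296 11.379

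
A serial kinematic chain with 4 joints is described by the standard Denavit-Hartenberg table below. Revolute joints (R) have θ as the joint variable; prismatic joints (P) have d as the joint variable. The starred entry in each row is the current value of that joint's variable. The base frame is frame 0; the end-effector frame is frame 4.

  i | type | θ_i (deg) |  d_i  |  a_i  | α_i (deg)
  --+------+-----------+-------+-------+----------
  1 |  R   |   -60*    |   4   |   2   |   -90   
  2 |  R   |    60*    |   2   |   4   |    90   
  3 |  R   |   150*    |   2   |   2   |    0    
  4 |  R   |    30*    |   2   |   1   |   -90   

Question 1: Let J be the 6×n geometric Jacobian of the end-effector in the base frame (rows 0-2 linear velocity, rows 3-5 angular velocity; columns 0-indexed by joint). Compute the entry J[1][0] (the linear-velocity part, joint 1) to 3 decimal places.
axis z_0 = ẑ; lever o_n−o_0 = (5.6471,-3.7811,4.9019)
cross product → J_v[:, 0] = (3.7811,5.6471,-0.0000)
J_ω[:, 0] = z_0
entry J[1][0] = 5.6471

5.647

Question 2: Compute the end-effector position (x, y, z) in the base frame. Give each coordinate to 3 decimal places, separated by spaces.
after link 1: o_1 = (1.0000, -1.7321, 4.0000)
after link 2: o_2 = (3.7321, -2.4641, 0.5359)
after link 3: o_3 = (5.0311, -2.7141, 3.0359)
after link 4: o_4 = (5.6471, -3.7811, 4.9019)

5.647 -3.781 4.902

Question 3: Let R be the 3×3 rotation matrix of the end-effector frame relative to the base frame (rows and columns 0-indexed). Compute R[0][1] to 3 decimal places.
-0.433

End-effector y-axis (col 1 of R) = (-0.4330,0.7500,-0.5000)
R[0][1] = -0.4330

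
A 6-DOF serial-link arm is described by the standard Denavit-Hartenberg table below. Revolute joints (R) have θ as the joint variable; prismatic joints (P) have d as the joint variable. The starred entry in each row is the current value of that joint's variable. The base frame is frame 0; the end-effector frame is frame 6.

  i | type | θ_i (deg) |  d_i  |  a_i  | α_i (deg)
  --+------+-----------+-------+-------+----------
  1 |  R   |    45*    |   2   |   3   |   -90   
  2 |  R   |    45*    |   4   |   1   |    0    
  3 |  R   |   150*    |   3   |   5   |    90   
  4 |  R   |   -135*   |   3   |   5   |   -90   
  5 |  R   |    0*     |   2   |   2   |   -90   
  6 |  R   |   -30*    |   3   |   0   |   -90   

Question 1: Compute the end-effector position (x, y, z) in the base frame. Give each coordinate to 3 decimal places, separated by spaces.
after link 1: o_1 = (2.1213, 2.1213, 2.0000)
after link 2: o_2 = (-0.2071, 5.4497, 1.2929)
after link 3: o_3 = (-5.7435, 4.1560, 2.5870)
after link 4: o_4 = (-1.3777, 3.5218, -1.2259)
after link 5: o_5 = (0.6223, 1.5218, -1.2259)
after link 6: o_6 = (1.1713, 2.0708, 1.6719)

1.171 2.071 1.672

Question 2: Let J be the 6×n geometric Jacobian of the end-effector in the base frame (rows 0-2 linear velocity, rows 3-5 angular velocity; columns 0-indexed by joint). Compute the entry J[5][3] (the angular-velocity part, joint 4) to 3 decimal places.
axis z_3 = (-0.1830,-0.1830,-0.9659); lever o_n−o_3 = (6.9148,-2.0852,-0.9151)
cross product → J_v[:, 3] = (-1.8467,-6.8467,1.6471)
J_ω[:, 3] = z_3
entry J[5][3] = -0.9659

-0.966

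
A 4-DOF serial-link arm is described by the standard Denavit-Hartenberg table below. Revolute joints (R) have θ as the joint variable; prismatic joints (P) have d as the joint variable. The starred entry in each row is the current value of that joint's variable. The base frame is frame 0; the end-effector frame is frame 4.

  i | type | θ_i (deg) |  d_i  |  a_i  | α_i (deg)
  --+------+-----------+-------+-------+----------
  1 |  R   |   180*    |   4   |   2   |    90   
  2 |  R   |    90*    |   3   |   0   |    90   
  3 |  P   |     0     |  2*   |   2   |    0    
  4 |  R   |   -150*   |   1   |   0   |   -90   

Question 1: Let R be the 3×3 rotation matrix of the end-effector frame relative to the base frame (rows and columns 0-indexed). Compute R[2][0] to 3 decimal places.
-0.866

End-effector x-axis (col 0 of R) = (-0.0000,-0.5000,-0.8660)
R[2][0] = -0.8660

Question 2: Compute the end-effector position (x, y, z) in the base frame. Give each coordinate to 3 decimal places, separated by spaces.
-5.000 3.000 6.000

after link 1: o_1 = (-2.0000, 0.0000, 4.0000)
after link 2: o_2 = (-2.0000, 3.0000, 4.0000)
after link 3: o_3 = (-4.0000, 3.0000, 6.0000)
after link 4: o_4 = (-5.0000, 3.0000, 6.0000)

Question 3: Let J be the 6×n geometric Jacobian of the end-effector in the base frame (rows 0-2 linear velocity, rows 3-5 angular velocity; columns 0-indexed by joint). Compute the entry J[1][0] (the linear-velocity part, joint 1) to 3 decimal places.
-5.000

axis z_0 = ẑ; lever o_n−o_0 = (-5.0000,3.0000,6.0000)
cross product → J_v[:, 0] = (-3.0000,-5.0000,0.0000)
J_ω[:, 0] = z_0
entry J[1][0] = -5.0000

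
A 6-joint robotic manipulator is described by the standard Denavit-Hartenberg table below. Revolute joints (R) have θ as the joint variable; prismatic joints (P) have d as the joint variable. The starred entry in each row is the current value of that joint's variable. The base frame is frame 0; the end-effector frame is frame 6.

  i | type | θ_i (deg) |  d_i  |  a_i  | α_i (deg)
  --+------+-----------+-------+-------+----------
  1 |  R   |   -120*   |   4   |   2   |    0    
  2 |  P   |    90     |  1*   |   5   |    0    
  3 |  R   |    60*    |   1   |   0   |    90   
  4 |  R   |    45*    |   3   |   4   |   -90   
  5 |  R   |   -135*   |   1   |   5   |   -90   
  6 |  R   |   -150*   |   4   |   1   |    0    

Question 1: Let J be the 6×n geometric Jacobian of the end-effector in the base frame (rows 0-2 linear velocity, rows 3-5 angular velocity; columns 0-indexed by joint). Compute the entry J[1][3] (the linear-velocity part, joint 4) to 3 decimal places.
axis z_3 = (0.5000,-0.8660,0.0000); lever o_n−o_3 = (5.8487,-6.7287,3.8221)
cross product → J_v[:, 3] = (-3.3100,-1.9110,1.7008)
J_ω[:, 3] = z_3
entry J[1][3] = -1.9110

-1.911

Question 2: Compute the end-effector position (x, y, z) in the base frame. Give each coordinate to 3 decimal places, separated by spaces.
9.179 -10.961 9.822

after link 1: o_1 = (-1.0000, -1.7321, 4.0000)
after link 2: o_2 = (3.3301, -4.2321, 5.0000)
after link 3: o_3 = (3.3301, -4.2321, 6.0000)
after link 4: o_4 = (7.2796, -5.4159, 8.8284)
after link 5: o_5 = (6.2699, -10.0813, 7.0355)
after link 6: o_6 = (9.1788, -10.9608, 9.8221)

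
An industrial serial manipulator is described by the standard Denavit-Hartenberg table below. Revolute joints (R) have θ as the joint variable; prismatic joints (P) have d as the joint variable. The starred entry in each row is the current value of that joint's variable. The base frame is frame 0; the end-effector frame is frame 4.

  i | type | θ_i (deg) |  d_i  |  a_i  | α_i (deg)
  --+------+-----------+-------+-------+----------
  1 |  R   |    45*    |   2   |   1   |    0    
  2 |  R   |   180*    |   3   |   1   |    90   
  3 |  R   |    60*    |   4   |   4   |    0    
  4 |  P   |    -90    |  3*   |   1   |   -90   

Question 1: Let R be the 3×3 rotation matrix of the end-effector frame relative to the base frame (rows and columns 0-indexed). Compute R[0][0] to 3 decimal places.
-0.612

End-effector x-axis (col 0 of R) = (-0.6124,-0.6124,-0.5000)
R[0][0] = -0.6124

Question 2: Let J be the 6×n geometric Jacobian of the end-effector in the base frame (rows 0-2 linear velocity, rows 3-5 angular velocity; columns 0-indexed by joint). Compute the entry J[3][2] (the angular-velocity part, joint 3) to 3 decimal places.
axis z_2 = (-0.7071,0.7071,0.0000); lever o_n−o_2 = (-6.9763,2.9232,2.9641)
cross product → J_v[:, 2] = (2.0959,2.0959,2.8660)
J_ω[:, 2] = z_2
entry J[3][2] = -0.7071

-0.707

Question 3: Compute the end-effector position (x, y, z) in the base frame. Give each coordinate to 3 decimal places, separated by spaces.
-6.976 2.923 7.964

after link 1: o_1 = (0.7071, 0.7071, 2.0000)
after link 2: o_2 = (-0.0000, 0.0000, 5.0000)
after link 3: o_3 = (-4.2426, 1.4142, 8.4641)
after link 4: o_4 = (-6.9763, 2.9232, 7.9641)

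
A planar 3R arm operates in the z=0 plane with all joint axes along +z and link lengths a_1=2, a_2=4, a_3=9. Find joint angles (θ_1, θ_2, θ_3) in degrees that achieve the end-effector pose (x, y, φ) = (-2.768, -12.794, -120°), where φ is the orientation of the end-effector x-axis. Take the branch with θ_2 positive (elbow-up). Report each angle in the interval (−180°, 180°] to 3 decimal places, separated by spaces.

wrist centre = target − a_3·(cos φ, sin φ) = (1.7320, -4.9998)
cos θ_2 = (27.9975−2²−4²)/(2·2·4) = 0.4998; θ_2 = 60.0102° (elbow-up)
β = atan2(-4.9998,1.7320) = -70.8931°; ψ = atan2(3.4645,3.9994) = 40.9007°
θ_1 = β − ψ = -111.7938°
θ_3 = φ − θ_1 − θ_2 = -68.2164° (wrapped to (-180°,180°])

-111.794 60.010 -68.216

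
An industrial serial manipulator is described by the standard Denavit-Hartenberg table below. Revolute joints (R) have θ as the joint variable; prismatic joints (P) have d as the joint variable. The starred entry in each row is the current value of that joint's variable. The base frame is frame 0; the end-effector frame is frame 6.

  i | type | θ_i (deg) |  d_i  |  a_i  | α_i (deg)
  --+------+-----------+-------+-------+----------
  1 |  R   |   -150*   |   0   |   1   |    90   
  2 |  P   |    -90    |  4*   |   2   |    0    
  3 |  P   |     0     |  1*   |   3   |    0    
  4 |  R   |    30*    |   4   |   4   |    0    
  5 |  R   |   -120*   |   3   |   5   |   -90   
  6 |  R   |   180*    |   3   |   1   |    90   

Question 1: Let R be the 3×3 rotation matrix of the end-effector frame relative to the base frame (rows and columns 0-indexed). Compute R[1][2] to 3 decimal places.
-0.866

End-effector z-axis (col 2 of R) = (0.5000,-0.8660,-0.0000)
R[1][2] = -0.8660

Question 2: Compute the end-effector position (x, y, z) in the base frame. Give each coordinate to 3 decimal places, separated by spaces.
-5.134 10.892 -11.464

after link 1: o_1 = (-0.8660, -0.5000, 0.0000)
after link 2: o_2 = (-2.8660, 2.9641, -2.0000)
after link 3: o_3 = (-3.3660, 3.8301, -5.0000)
after link 4: o_4 = (-7.0981, 6.2942, -8.4641)
after link 5: o_5 = (-4.2679, 11.3923, -8.4641)
after link 6: o_6 = (-5.1340, 10.8923, -11.4641)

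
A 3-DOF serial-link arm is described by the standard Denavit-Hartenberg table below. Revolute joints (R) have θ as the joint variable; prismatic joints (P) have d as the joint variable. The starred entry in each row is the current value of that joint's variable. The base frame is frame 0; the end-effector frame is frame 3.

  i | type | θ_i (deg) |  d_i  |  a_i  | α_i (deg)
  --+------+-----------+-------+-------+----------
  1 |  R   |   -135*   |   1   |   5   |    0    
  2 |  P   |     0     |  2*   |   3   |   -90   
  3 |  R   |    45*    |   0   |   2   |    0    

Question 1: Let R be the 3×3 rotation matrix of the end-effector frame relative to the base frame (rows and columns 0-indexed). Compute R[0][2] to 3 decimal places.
0.707

End-effector z-axis (col 2 of R) = (0.7071,-0.7071,0.0000)
R[0][2] = 0.7071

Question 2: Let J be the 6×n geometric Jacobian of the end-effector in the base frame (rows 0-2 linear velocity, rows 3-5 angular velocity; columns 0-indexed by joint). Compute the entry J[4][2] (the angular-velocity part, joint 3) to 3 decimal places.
-0.707

axis z_2 = (0.7071,-0.7071,0.0000); lever o_n−o_2 = (-1.0000,-1.0000,-1.4142)
cross product → J_v[:, 2] = (1.0000,1.0000,-1.4142)
J_ω[:, 2] = z_2
entry J[4][2] = -0.7071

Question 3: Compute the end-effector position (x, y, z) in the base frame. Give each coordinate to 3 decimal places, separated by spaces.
-6.657 -6.657 1.586

after link 1: o_1 = (-3.5355, -3.5355, 1.0000)
after link 2: o_2 = (-5.6569, -5.6569, 3.0000)
after link 3: o_3 = (-6.6569, -6.6569, 1.5858)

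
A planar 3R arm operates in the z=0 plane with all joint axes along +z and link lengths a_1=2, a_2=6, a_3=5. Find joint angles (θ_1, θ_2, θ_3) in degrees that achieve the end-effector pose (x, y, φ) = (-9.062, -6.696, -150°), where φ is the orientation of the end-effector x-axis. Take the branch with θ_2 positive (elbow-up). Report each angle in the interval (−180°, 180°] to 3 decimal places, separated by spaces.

149.994 90.007 -30.001

wrist centre = target − a_3·(cos φ, sin φ) = (-4.7319, -4.1960)
cos θ_2 = (39.9970−2²−6²)/(2·2·6) = -0.0001; θ_2 = 90.0071° (elbow-up)
β = atan2(-4.1960,-4.7319) = -138.4349°; ψ = atan2(6.0000,1.9993) = 71.5714°
θ_1 = β − ψ = -210.0063°
θ_3 = φ − θ_1 − θ_2 = -30.0007° (wrapped to (-180°,180°])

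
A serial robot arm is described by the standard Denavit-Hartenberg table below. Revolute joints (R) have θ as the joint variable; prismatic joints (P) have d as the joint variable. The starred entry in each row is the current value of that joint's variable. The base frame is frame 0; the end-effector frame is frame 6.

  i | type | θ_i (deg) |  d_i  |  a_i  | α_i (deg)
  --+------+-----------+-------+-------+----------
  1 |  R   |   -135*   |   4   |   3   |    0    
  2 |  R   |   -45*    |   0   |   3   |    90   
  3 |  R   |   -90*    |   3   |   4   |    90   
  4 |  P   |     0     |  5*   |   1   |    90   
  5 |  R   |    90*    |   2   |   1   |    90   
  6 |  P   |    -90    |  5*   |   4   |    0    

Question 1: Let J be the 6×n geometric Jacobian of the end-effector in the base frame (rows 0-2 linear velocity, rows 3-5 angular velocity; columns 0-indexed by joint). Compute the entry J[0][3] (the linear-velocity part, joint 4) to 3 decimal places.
prismatic axis z_3 = (1.0000,0.0000,-0.0000)
J_v[:, 3] = z_3; J_ω[:, 3] = (0,0,0)
entry J[0][3] = 1.0000

1.000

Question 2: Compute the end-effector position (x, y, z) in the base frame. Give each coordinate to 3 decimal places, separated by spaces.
after link 1: o_1 = (-2.1213, -2.1213, 4.0000)
after link 2: o_2 = (-5.1213, -2.1213, 4.0000)
after link 3: o_3 = (-5.1213, 0.8787, 0.0000)
after link 4: o_4 = (-0.1213, 0.8787, -1.0000)
after link 5: o_5 = (0.8787, -1.1213, -1.0000)
after link 6: o_6 = (0.8787, 2.8787, -6.0000)

0.879 2.879 -6.000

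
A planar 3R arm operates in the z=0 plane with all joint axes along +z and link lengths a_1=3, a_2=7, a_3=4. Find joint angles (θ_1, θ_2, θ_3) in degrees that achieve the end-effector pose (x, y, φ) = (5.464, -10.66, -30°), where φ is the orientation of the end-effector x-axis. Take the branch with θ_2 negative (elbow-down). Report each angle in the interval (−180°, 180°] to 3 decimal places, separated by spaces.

-33.987 -60.008 63.994

wrist centre = target − a_3·(cos φ, sin φ) = (1.9999, -8.6600)
cos θ_2 = (78.9952−3²−7²)/(2·3·7) = 0.4999; θ_2 = -60.0076° (elbow-down)
β = atan2(-8.6600,1.9999) = -76.9964°; ψ = atan2(-6.0626,6.4992) = -43.0096°
θ_1 = β − ψ = -33.9867°
θ_3 = φ − θ_1 − θ_2 = 63.9943° (wrapped to (-180°,180°])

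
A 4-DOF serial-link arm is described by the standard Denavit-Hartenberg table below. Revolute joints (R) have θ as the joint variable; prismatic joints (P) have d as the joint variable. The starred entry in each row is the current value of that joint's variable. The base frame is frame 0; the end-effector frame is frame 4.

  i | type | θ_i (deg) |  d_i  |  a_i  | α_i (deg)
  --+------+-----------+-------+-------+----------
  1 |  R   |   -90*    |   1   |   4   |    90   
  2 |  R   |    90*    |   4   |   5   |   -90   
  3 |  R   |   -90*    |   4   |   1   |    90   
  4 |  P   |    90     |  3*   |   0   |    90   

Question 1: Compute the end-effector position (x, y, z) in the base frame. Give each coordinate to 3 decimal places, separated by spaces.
-5.000 -0.000 3.000

after link 1: o_1 = (0.0000, -4.0000, 1.0000)
after link 2: o_2 = (-4.0000, -4.0000, 6.0000)
after link 3: o_3 = (-5.0000, -0.0000, 6.0000)
after link 4: o_4 = (-5.0000, -0.0000, 3.0000)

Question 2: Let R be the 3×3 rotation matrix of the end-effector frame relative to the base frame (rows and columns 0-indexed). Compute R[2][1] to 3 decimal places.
End-effector y-axis (col 1 of R) = (-0.0000,0.0000,-1.0000)
R[2][1] = -1.0000

-1.000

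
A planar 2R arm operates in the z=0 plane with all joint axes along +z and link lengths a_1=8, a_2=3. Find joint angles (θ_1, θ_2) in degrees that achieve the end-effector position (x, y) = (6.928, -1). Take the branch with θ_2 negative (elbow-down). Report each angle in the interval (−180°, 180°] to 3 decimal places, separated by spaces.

cos θ_2 = (48.9972−8²−3²)/(2·8·3) = -0.5001; θ_2 = -120.0039° (elbow-down)
β = atan2(-1.0000,6.9280) = -8.2134°; ψ = atan2(-2.5980,6.4998) = -21.7866°
θ_1 = β − ψ = 13.5731°

13.573 -120.004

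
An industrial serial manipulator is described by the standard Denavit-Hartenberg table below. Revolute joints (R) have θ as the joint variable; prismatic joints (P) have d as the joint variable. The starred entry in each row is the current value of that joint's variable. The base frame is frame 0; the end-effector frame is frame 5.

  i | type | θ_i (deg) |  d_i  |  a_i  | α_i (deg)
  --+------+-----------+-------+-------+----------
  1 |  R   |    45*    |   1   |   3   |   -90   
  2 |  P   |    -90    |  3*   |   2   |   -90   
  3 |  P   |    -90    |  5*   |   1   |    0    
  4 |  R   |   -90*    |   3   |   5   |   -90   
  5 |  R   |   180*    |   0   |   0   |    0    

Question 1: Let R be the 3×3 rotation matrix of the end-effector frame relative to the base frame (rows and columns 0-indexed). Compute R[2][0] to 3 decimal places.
1.000

End-effector x-axis (col 0 of R) = (0.0000,-0.0000,1.0000)
R[2][0] = 1.0000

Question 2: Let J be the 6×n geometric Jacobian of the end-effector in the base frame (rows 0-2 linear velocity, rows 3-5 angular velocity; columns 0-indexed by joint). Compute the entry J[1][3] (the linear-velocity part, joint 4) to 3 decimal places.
3.536

axis z_3 = (0.7071,0.7071,-0.0000); lever o_n−o_3 = (2.1213,2.1213,-5.0000)
cross product → J_v[:, 3] = (-3.5355,3.5355,0.0000)
J_ω[:, 3] = z_3
entry J[1][3] = 3.5355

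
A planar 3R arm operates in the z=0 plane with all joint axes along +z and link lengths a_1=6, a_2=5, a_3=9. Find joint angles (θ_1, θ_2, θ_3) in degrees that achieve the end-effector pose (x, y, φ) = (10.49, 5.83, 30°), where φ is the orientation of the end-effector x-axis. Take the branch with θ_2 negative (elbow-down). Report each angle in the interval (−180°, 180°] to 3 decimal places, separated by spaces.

wrist centre = target − a_3·(cos φ, sin φ) = (2.6958, 1.3300)
cos θ_2 = (9.0361−6²−5²)/(2·6·5) = -0.8661; θ_2 = -150.0046° (elbow-down)
β = atan2(1.3300,2.6958) = 26.2601°; ψ = atan2(-2.4997,1.6697) = -56.2586°
θ_1 = β − ψ = 82.5187°
θ_3 = φ − θ_1 − θ_2 = 97.4858° (wrapped to (-180°,180°])

82.519 -150.005 97.486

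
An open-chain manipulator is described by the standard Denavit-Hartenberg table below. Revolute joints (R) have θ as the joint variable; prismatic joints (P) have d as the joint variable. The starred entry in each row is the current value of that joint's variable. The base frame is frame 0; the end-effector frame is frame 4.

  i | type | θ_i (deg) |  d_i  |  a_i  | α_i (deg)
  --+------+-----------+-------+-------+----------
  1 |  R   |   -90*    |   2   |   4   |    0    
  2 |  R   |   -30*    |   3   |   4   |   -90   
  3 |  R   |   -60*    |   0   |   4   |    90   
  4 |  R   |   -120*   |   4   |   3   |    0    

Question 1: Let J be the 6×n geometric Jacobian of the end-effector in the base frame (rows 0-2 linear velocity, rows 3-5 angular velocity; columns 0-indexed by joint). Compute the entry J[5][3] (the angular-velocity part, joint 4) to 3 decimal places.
axis z_3 = (0.4330,0.7500,0.5000); lever o_n−o_3 = (-0.1429,4.9486,0.7010)
cross product → J_v[:, 3] = (-1.9486,-0.3750,2.2500)
J_ω[:, 3] = z_3
entry J[5][3] = 0.5000

0.500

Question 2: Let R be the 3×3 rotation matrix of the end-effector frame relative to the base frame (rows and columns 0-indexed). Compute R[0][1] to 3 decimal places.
-0.650

End-effector y-axis (col 1 of R) = (-0.6495,-0.1250,0.7500)
R[0][1] = -0.6495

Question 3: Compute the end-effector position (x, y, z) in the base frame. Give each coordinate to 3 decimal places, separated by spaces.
after link 1: o_1 = (0.0000, -4.0000, 2.0000)
after link 2: o_2 = (-2.0000, -7.4641, 5.0000)
after link 3: o_3 = (-3.0000, -9.1962, 8.4641)
after link 4: o_4 = (-3.1429, -4.2476, 9.1651)

-3.143 -4.248 9.165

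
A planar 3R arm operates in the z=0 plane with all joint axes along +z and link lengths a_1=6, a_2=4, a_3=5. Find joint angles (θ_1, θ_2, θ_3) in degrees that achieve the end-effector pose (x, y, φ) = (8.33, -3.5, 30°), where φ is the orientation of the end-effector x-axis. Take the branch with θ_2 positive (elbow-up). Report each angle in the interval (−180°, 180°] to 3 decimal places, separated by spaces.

-90.001 90.001 30.000

wrist centre = target − a_3·(cos φ, sin φ) = (3.9999, -6.0000)
cos θ_2 = (51.9990−6²−4²)/(2·6·4) = -0.0000; θ_2 = 90.0012° (elbow-up)
β = atan2(-6.0000,3.9999) = -56.3108°; ψ = atan2(4.0000,5.9999) = 33.6904°
θ_1 = β − ψ = -90.0012°
θ_3 = φ − θ_1 − θ_2 = 30.0000° (wrapped to (-180°,180°])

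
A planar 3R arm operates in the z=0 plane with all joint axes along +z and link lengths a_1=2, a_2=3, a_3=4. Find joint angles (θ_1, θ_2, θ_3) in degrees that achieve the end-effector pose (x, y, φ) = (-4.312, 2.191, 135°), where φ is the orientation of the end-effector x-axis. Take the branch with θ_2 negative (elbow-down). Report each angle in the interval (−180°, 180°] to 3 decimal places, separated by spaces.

-45.005 -150.004 -29.991

wrist centre = target − a_3·(cos φ, sin φ) = (-1.4836, -0.6374)
cos θ_2 = (2.6073−2²−3²)/(2·2·3) = -0.8661; θ_2 = -150.0038° (elbow-down)
β = atan2(-0.6374,-1.4836) = -156.7489°; ψ = atan2(-1.4998,-0.5982) = -111.7435°
θ_1 = β − ψ = -45.0054°
θ_3 = φ − θ_1 − θ_2 = -29.9909° (wrapped to (-180°,180°])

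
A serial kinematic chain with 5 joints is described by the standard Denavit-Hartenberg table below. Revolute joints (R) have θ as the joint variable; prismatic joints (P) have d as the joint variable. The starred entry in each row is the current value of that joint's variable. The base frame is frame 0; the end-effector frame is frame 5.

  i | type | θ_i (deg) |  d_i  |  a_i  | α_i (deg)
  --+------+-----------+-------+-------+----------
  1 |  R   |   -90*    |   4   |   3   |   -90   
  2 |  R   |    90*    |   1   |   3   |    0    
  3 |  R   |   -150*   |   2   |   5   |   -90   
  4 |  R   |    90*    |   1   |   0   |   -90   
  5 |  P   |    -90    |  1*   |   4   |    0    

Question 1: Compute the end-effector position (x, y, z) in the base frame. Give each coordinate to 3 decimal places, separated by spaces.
3.000 -9.330 1.964

after link 1: o_1 = (0.0000, -3.0000, 4.0000)
after link 2: o_2 = (1.0000, -3.0000, 1.0000)
after link 3: o_3 = (3.0000, -5.5000, 5.3301)
after link 4: o_4 = (3.0000, -6.3660, 4.8301)
after link 5: o_5 = (3.0000, -9.3301, 1.9641)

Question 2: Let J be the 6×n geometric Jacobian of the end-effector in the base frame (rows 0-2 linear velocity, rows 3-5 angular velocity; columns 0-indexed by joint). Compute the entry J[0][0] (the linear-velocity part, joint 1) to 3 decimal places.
9.330

axis z_0 = ẑ; lever o_n−o_0 = (3.0000,-9.3301,1.9641)
cross product → J_v[:, 0] = (9.3301,3.0000,-0.0000)
J_ω[:, 0] = z_0
entry J[0][0] = 9.3301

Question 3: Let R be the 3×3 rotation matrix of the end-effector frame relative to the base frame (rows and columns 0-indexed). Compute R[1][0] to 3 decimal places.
-0.866

End-effector x-axis (col 0 of R) = (0.0000,-0.8660,-0.5000)
R[1][0] = -0.8660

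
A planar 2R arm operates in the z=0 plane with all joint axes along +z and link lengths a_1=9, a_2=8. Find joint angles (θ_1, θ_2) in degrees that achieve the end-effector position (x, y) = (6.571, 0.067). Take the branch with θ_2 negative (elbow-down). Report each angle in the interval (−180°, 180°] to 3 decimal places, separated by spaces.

cos θ_2 = (43.1825−9²−8²)/(2·9·8) = -0.7071; θ_2 = -134.9967° (elbow-down)
β = atan2(0.0670,6.5710) = 0.5842°; ψ = atan2(-5.6572,3.3435) = -59.4163°
θ_1 = β − ψ = 60.0005°

60.001 -134.997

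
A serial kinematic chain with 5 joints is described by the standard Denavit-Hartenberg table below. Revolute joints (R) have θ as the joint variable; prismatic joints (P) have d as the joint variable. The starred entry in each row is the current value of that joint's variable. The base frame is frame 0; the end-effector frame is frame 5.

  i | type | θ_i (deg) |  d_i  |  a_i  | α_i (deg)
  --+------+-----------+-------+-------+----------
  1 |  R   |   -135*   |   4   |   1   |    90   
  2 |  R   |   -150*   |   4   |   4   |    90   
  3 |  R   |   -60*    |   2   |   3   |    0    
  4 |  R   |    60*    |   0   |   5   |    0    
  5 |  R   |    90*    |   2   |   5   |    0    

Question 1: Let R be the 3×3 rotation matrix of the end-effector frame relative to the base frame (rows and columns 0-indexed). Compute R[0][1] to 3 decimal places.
-0.612

End-effector y-axis (col 1 of R) = (-0.6124,-0.6124,0.5000)
R[0][1] = -0.6124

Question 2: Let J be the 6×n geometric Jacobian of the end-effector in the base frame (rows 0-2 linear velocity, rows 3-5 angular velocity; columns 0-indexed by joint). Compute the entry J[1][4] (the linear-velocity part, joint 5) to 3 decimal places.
axis z_4 = (0.3536,0.3536,0.8660); lever o_n−o_4 = (-2.8284,4.2426,1.7321)
cross product → J_v[:, 4] = (-3.0619,-3.0619,2.5000)
J_ω[:, 4] = z_4
entry J[1][4] = -3.0619

-3.062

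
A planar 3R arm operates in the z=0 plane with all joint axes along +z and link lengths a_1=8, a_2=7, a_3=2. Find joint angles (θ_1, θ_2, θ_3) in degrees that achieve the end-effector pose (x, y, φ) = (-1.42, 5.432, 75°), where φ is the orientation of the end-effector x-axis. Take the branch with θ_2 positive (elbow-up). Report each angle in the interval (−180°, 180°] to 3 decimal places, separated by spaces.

57.940 150.000 -132.940

wrist centre = target − a_3·(cos φ, sin φ) = (-1.9376, 3.5001)
cos θ_2 = (16.0055−8²−7²)/(2·8·7) = -0.8660; θ_2 = 149.9997° (elbow-up)
β = atan2(3.5001,-1.9376) = 118.9684°; ψ = atan2(3.5000,1.9378) = 61.0283°
θ_1 = β − ψ = 57.9401°
θ_3 = φ − θ_1 − θ_2 = -132.9397° (wrapped to (-180°,180°])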